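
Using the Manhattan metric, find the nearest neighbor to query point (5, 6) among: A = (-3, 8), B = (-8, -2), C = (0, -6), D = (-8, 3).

Distances: d(A) = 10, d(B) = 21, d(C) = 17, d(D) = 16. Nearest: A = (-3, 8) with distance 10.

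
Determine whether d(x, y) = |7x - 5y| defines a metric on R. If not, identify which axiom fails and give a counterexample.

No. d fails symmetry: d(1, 8) = |7·1 - 5·8| = |-33| = 33, but d(8, 1) = |7·8 - 5·1| = |51| = 51. Since 33 ≠ 51, d(x,y) ≠ d(y,x) in general.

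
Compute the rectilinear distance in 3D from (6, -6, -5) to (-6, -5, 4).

Σ|x_i - y_i| = |6 - (-6)| + |-6 - (-5)| + |-5 - 4| = 12 + 1 + 9 = 22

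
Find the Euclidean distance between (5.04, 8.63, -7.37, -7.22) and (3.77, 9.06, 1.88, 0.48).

√(Σ(x_i - y_i)²) = √((5.04 - 3.77)² + (8.63 - 9.06)² + (-7.37 - 1.88)² + (-7.22 - 0.48)²)
= √(1.27² + (-0.43)² + (-9.25)² + (-7.7)²) = √(1.6129 + 0.1849 + 85.5625 + 59.29) = √146.6503 ≈ 12.1099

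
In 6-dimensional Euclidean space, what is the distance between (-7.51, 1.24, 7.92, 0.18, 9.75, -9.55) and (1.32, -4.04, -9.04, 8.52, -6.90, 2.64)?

√(Σ(x_i - y_i)²) = √((-7.51 - 1.32)² + (1.24 - (-4.04))² + (7.92 - (-9.04))² + (0.18 - 8.52)² + (9.75 - (-6.9))² + (-9.55 - 2.64)²)
= √((-8.83)² + 5.28² + 16.96² + (-8.34)² + 16.65² + (-12.19)²) = √(77.9689 + 27.8784 + 287.6416 + 69.5556 + 277.2225 + 148.5961) = √888.8631 ≈ 29.8138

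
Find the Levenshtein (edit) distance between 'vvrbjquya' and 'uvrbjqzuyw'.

Let D[i][j] be the edit distance between the first i characters of 'vvrbjquya' and the first j characters of 'uvrbjqzuyw', with D[i][0] = i, D[0][j] = j, and D[i][j] = D[i-1][j-1] if the characters match, else 1 + min(D[i-1][j], D[i][j-1], D[i-1][j-1]). Filling the table (rows: prefixes of 'vvrbjquya', columns: prefixes of 'uvrbjqzuyw'):
     ε  u  v  r  b  j  q  z  u  y  w
  ε  0  1  2  3  4  5  6  7  8  9 10
  v  1  1  1  2  3  4  5  6  7  8  9
  v  2  2  1  2  3  4  5  6  7  8  9
  r  3  3  2  1  2  3  4  5  6  7  8
  b  4  4  3  2  1  2  3  4  5  6  7
  j  5  5  4  3  2  1  2  3  4  5  6
  q  6  6  5  4  3  2  1  2  3  4  5
  u  7  6  6  5  4  3  2  2  2  3  4
  y  8  7  7  6  5  4  3  3  3  2  3
  a  9  8  8  7  6  5  4  4  4  3  3
The bottom-right entry gives D[9][10] = 3, so no sequence of fewer than 3 edits works. Backtracking through the table gives one optimal edit sequence (3 edits):
  vvrbjquya → uvrbjquya (sub v→u @1)
  uvrbjquya → uvrbjqzuya (ins z @7)
  uvrbjqzuya → uvrbjqzuyw (sub a→w @10)
Edit distance = 3.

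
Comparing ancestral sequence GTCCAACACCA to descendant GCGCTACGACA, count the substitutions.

Differing positions: 2, 3, 5, 8, 9. Hamming distance = 5.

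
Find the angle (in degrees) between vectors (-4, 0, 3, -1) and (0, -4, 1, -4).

With u = (-4, 0, 3, -1), v = (0, -4, 1, -4):
u·v = (-4)·0 + 0·(-4) + 3·1 + (-1)·(-4) = 0 + 0 + 3 + 4 = 7.
|u| = √((-4)² + 0² + 3² + (-1)²) = √26, |v| = √(0² + (-4)² + 1² + (-4)²) = √33, so |u||v| = √(26·33) = √858.
cos θ = (u·v)/(|u||v|) = 7/√858 ≈ 0.238976
θ = arccos(0.238976) ≈ 76.17°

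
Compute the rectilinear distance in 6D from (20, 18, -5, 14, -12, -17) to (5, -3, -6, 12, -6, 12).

Σ|x_i - y_i| = |20 - 5| + |18 - (-3)| + |-5 - (-6)| + |14 - 12| + |-12 - (-6)| + |-17 - 12| = 15 + 21 + 1 + 2 + 6 + 29 = 74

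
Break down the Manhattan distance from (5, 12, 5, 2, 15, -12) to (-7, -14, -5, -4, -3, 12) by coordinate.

Σ|x_i - y_i| = |5 - (-7)| + |12 - (-14)| + |5 - (-5)| + |2 - (-4)| + |15 - (-3)| + |-12 - 12| = 12 + 26 + 10 + 6 + 18 + 24 = 96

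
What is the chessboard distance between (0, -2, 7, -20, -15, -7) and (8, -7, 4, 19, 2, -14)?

max(|x_i - y_i|) = max(|0 - 8|, |-2 - (-7)|, |7 - 4|, |-20 - 19|, |-15 - 2|, |-7 - (-14)|) = max(8, 5, 3, 39, 17, 7) = 39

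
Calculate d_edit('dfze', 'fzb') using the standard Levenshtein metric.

Let D[i][j] be the edit distance between the first i characters of 'dfze' and the first j characters of 'fzb', with D[i][0] = i, D[0][j] = j, and D[i][j] = D[i-1][j-1] if the characters match, else 1 + min(D[i-1][j], D[i][j-1], D[i-1][j-1]). Filling the table (rows: prefixes of 'dfze', columns: prefixes of 'fzb'):
     ε  f  z  b
  ε  0  1  2  3
  d  1  1  2  3
  f  2  1  2  3
  z  3  2  1  2
  e  4  3  2  2
The bottom-right entry gives D[4][3] = 2, so no sequence of fewer than 2 edits works. Backtracking through the table gives one optimal edit sequence (2 edits):
  dfze → fze (del d @1)
  fze → fzb (sub e→b @3)
Edit distance = 2.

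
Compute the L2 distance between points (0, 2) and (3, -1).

(Σ|x_i - y_i|^2)^(1/2) = (|0 - 3|^2 + |2 - (-1)|^2)^(1/2)
= (3^2 + 3^2)^(1/2) = (9 + 9)^(1/2) = (18)^(1/2) ≈ 4.2426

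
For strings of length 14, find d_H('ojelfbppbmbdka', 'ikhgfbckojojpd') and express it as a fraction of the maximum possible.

Differing positions: 1, 2, 3, 4, 7, 8, 9, 10, 11, 12, 13, 14. Hamming distance = 12. The maximum possible Hamming distance for length-14 strings is 14, so d_H/14 = 12/14 ≈ 0.8571.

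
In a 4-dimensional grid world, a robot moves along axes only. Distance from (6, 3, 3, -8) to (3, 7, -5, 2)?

Σ|x_i - y_i| = |6 - 3| + |3 - 7| + |3 - (-5)| + |-8 - 2| = 3 + 4 + 8 + 10 = 25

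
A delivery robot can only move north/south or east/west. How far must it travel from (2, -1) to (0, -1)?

Σ|x_i - y_i| = |2 - 0| + |-1 - (-1)| = 2 + 0 = 2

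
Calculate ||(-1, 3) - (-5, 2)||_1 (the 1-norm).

Σ|x_i - y_i| = |-1 - (-5)| + |3 - 2| = 4 + 1 = 5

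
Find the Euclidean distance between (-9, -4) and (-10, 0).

√(Σ(x_i - y_i)²) = √((-9 - (-10))² + (-4 - 0)²)
= √(1² + (-4)²) = √(1 + 16) = √17 ≈ 4.1231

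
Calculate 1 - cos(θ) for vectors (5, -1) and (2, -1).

With u = (5, -1), v = (2, -1):
u·v = 5·2 + (-1)·(-1) = 10 + 1 = 11.
|u| = √(5² + (-1)²) = √26, |v| = √(2² + (-1)²) = √5, so |u||v| = √(26·5) = √130.
cos θ = (u·v)/(|u||v|) = 11/√130 ≈ 0.9648
Cosine distance = 1 - cos θ ≈ 1 - 0.9648 = 0.0352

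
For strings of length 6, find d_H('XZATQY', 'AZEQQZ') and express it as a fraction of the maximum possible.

Differing positions: 1, 3, 4, 6. Hamming distance = 4. The maximum possible Hamming distance for length-6 strings is 6, so d_H/6 = 4/6 ≈ 0.6667.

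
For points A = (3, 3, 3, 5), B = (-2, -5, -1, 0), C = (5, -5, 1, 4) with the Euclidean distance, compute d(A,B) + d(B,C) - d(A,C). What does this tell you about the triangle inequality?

d(A,B) = √(5² + 8² + 4² + 5²) = √130 ≈ 11.4018, d(B,C) = √(7² + 0² + 2² + 4²) = √69 ≈ 8.3066, d(A,C) = √(2² + 8² + 2² + 1²) = √73 ≈ 8.544.
d(A,B) + d(B,C) - d(A,C) = 11.4018 + 8.3066 - 8.544 = 19.7084 - 8.544 = 11.1644 (to 4 decimal places). This is ≥ 0, so the triangle inequality holds for these points.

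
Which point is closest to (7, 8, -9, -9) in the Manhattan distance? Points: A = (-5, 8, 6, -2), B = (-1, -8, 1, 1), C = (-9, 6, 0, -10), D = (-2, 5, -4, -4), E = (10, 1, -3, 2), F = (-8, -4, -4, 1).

Distances: d(A) = 34, d(B) = 44, d(C) = 28, d(D) = 22, d(E) = 27, d(F) = 42. Nearest: D = (-2, 5, -4, -4) with distance 22.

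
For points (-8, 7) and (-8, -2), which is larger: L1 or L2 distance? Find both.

L1 = |-8 - (-8)| + |7 - (-2)| = 0 + 9 = 9
L2 = √(0² + 9²) = √81 = 9
L1 ≥ L2 always (equality iff movement is along one axis); L1 = L2 here (movement is along a single axis).
Ratio L1/L2 = 9/9 = 1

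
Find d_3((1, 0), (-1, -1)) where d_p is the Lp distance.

(Σ|x_i - y_i|^3)^(1/3) = (|1 - (-1)|^3 + |0 - (-1)|^3)^(1/3)
= (2^3 + 1^3)^(1/3) = (8 + 1)^(1/3) = (9)^(1/3) ≈ 2.0801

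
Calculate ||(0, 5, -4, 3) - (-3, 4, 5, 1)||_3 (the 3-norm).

(Σ|x_i - y_i|^3)^(1/3) = (|0 - (-3)|^3 + |5 - 4|^3 + |-4 - 5|^3 + |3 - 1|^3)^(1/3)
= (3^3 + 1^3 + 9^3 + 2^3)^(1/3) = (27 + 1 + 729 + 8)^(1/3) = (765)^(1/3) ≈ 9.1458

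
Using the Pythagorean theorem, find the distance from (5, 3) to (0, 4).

√(Σ(x_i - y_i)²) = √((5 - 0)² + (3 - 4)²)
= √(5² + (-1)²) = √(25 + 1) = √26 ≈ 5.099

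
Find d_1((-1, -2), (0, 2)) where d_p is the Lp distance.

Σ|x_i - y_i| = |-1 - 0| + |-2 - 2| = 1 + 4 = 5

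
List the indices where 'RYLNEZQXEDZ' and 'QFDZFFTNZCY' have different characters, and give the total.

Differing positions: 1, 2, 3, 4, 5, 6, 7, 8, 9, 10, 11. Hamming distance = 11.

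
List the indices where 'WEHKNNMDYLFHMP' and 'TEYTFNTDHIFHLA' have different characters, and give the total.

Differing positions: 1, 3, 4, 5, 7, 9, 10, 13, 14. Hamming distance = 9.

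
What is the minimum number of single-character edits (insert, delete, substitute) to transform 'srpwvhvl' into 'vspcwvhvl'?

Let D[i][j] be the edit distance between the first i characters of 'srpwvhvl' and the first j characters of 'vspcwvhvl', with D[i][0] = i, D[0][j] = j, and D[i][j] = D[i-1][j-1] if the characters match, else 1 + min(D[i-1][j], D[i][j-1], D[i-1][j-1]). Filling the table (rows: prefixes of 'srpwvhvl', columns: prefixes of 'vspcwvhvl'):
     ε  v  s  p  c  w  v  h  v  l
  ε  0  1  2  3  4  5  6  7  8  9
  s  1  1  1  2  3  4  5  6  7  8
  r  2  2  2  2  3  4  5  6  7  8
  p  3  3  3  2  3  4  5  6  7  8
  w  4  4  4  3  3  3  4  5  6  7
  v  5  4  5  4  4  4  3  4  5  6
  h  6  5  5  5  5  5  4  3  4  5
  v  7  6  6  6  6  6  5  4  3  4
  l  8  7  7  7  7  7  6  5  4  3
The bottom-right entry gives D[8][9] = 3, so no sequence of fewer than 3 edits works. Backtracking through the table gives one optimal edit sequence (3 edits):
  srpwvhvl → vsrpwvhvl (ins v @1)
  vsrpwvhvl → vsppwvhvl (sub r→p @3)
  vsppwvhvl → vspcwvhvl (sub p→c @4)
Edit distance = 3.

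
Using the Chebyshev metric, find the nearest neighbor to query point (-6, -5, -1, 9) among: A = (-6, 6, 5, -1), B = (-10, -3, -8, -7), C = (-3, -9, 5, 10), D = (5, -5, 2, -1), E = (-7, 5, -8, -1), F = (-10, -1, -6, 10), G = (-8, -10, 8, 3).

Distances: d(A) = 11, d(B) = 16, d(C) = 6, d(D) = 11, d(E) = 10, d(F) = 5, d(G) = 9. Nearest: F = (-10, -1, -6, 10) with distance 5.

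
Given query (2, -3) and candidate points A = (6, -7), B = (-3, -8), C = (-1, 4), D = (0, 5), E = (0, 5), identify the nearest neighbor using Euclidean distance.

Distances: d(A) ≈ 5.6569, d(B) ≈ 7.0711, d(C) ≈ 7.6158, d(D) ≈ 8.2462, d(E) ≈ 8.2462. Nearest: A = (6, -7) with distance 5.6569.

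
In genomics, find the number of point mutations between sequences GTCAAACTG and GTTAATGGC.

Differing positions: 3, 6, 7, 8, 9. Hamming distance = 5.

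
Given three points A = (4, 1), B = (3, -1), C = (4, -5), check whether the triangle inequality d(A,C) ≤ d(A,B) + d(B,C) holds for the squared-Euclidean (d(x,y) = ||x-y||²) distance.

d(A,B) = 1² + 2² = 5, d(B,C) = 1² + 4² = 17, d(A,C) = 0² + 6² = 36.
d(A,C) = 36 > 5 + 17 = 22. Triangle inequality is VIOLATED. (Squared-Euclidean is not a metric — this is a counterexample.)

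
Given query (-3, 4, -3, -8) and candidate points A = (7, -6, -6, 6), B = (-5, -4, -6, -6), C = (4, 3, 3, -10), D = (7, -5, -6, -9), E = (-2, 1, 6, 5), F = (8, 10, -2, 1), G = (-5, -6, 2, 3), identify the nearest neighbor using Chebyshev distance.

Distances: d(A) = 14, d(B) = 8, d(C) = 7, d(D) = 10, d(E) = 13, d(F) = 11, d(G) = 11. Nearest: C = (4, 3, 3, -10) with distance 7.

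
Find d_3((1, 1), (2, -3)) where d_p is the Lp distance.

(Σ|x_i - y_i|^3)^(1/3) = (|1 - 2|^3 + |1 - (-3)|^3)^(1/3)
= (1^3 + 4^3)^(1/3) = (1 + 64)^(1/3) = (65)^(1/3) ≈ 4.0207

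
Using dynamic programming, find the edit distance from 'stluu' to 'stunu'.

Let D[i][j] be the edit distance between the first i characters of 'stluu' and the first j characters of 'stunu', with D[i][0] = i, D[0][j] = j, and D[i][j] = D[i-1][j-1] if the characters match, else 1 + min(D[i-1][j], D[i][j-1], D[i-1][j-1]). Filling the table (rows: prefixes of 'stluu', columns: prefixes of 'stunu'):
     ε  s  t  u  n  u
  ε  0  1  2  3  4  5
  s  1  0  1  2  3  4
  t  2  1  0  1  2  3
  l  3  2  1  1  2  3
  u  4  3  2  1  2  2
  u  5  4  3  2  2  2
The bottom-right entry gives D[5][5] = 2, so no sequence of fewer than 2 edits works. Backtracking through the table gives one optimal edit sequence (2 edits):
  stluu → stuuu (sub l→u @3)
  stuuu → stunu (sub u→n @4)
Edit distance = 2.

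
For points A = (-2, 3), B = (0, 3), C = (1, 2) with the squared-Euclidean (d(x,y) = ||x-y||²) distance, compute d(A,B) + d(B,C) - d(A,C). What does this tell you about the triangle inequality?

d(A,B) = 2² + 0² = 4, d(B,C) = 1² + 1² = 2, d(A,C) = 3² + 1² = 10.
d(A,B) + d(B,C) - d(A,C) = 4 + 2 - 10 = 6 - 10 = -4. This is < 0, so the triangle inequality FAILS for these points (squared-Euclidean is not a metric).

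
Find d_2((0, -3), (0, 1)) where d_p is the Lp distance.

(Σ|x_i - y_i|^2)^(1/2) = (|0 - 0|^2 + |-3 - 1|^2)^(1/2)
= (0^2 + 4^2)^(1/2) = (0 + 16)^(1/2) = (16)^(1/2) = 4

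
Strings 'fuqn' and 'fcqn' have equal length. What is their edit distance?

Let D[i][j] be the edit distance between the first i characters of 'fuqn' and the first j characters of 'fcqn', with D[i][0] = i, D[0][j] = j, and D[i][j] = D[i-1][j-1] if the characters match, else 1 + min(D[i-1][j], D[i][j-1], D[i-1][j-1]). Filling the table (rows: prefixes of 'fuqn', columns: prefixes of 'fcqn'):
     ε  f  c  q  n
  ε  0  1  2  3  4
  f  1  0  1  2  3
  u  2  1  1  2  3
  q  3  2  2  1  2
  n  4  3  3  2  1
The bottom-right entry gives D[4][4] = 1, so no sequence of fewer than 1 edit works. Backtracking through the table gives one optimal edit sequence (1 edit):
  fuqn → fcqn (sub u→c @2)
Edit distance = 1.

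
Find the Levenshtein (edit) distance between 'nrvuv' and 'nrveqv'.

Let D[i][j] be the edit distance between the first i characters of 'nrvuv' and the first j characters of 'nrveqv', with D[i][0] = i, D[0][j] = j, and D[i][j] = D[i-1][j-1] if the characters match, else 1 + min(D[i-1][j], D[i][j-1], D[i-1][j-1]). Filling the table (rows: prefixes of 'nrvuv', columns: prefixes of 'nrveqv'):
     ε  n  r  v  e  q  v
  ε  0  1  2  3  4  5  6
  n  1  0  1  2  3  4  5
  r  2  1  0  1  2  3  4
  v  3  2  1  0  1  2  3
  u  4  3  2  1  1  2  3
  v  5  4  3  2  2  2  2
The bottom-right entry gives D[5][6] = 2, so no sequence of fewer than 2 edits works. Backtracking through the table gives one optimal edit sequence (2 edits):
  nrvuv → nrveuv (ins e @4)
  nrveuv → nrveqv (sub u→q @5)
Edit distance = 2.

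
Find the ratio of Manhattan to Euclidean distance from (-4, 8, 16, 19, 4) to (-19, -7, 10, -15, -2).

L1 = |-4 - (-19)| + |8 - (-7)| + |16 - 10| + |19 - (-15)| + |4 - (-2)| = 15 + 15 + 6 + 34 + 6 = 76
L2 = √(15² + 15² + 6² + 34² + 6²) = √1678 ≈ 40.9634
L1 ≥ L2 always (equality iff movement is along one axis); L1 > L2 here.
Ratio L1/L2 = 76/√1678 ≈ 1.8553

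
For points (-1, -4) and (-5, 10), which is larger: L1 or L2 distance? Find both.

L1 = |-1 - (-5)| + |-4 - 10| = 4 + 14 = 18
L2 = √(4² + 14²) = √212 ≈ 14.5602
L1 ≥ L2 always (equality iff movement is along one axis); L1 > L2 here.
Ratio L1/L2 = 18/√212 ≈ 1.2362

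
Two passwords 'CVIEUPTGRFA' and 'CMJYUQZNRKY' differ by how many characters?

Differing positions: 2, 3, 4, 6, 7, 8, 10, 11. Hamming distance = 8.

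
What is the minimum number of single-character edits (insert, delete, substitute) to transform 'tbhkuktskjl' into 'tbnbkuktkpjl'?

Let D[i][j] be the edit distance between the first i characters of 'tbhkuktskjl' and the first j characters of 'tbnbkuktkpjl', with D[i][0] = i, D[0][j] = j, and D[i][j] = D[i-1][j-1] if the characters match, else 1 + min(D[i-1][j], D[i][j-1], D[i-1][j-1]). Filling the table (rows: prefixes of 'tbhkuktskjl', columns: prefixes of 'tbnbkuktkpjl'):
     ε  t  b  n  b  k  u  k  t  k  p  j  l
  ε  0  1  2  3  4  5  6  7  8  9 10 11 12
  t  1  0  1  2  3  4  5  6  7  8  9 10 11
  b  2  1  0  1  2  3  4  5  6  7  8  9 10
  h  3  2  1  1  2  3  4  5  6  7  8  9 10
  k  4  3  2  2  2  2  3  4  5  6  7  8  9
  u  5  4  3  3  3  3  2  3  4  5  6  7  8
  k  6  5  4  4  4  3  3  2  3  4  5  6  7
  t  7  6  5  5  5  4  4  3  2  3  4  5  6
  s  8  7  6  6  6  5  5  4  3  3  4  5  6
  k  9  8  7  7  7  6  6  5  4  3  4  5  6
  j 10  9  8  8  8  7  7  6  5  4  4  4  5
  l 11 10  9  9  9  8  8  7  6  5  5  5  4
The bottom-right entry gives D[11][12] = 4, so no sequence of fewer than 4 edits works. Backtracking through the table gives one optimal edit sequence (4 edits):
  tbhkuktskjl → tbnhkuktskjl (ins n @3)
  tbnhkuktskjl → tbnbkuktskjl (sub h→b @4)
  tbnbkuktskjl → tbnbkuktkkjl (sub s→k @9)
  tbnbkuktkkjl → tbnbkuktkpjl (sub k→p @10)
Edit distance = 4.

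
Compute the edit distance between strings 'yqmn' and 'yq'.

Let D[i][j] be the edit distance between the first i characters of 'yqmn' and the first j characters of 'yq', with D[i][0] = i, D[0][j] = j, and D[i][j] = D[i-1][j-1] if the characters match, else 1 + min(D[i-1][j], D[i][j-1], D[i-1][j-1]). Filling the table (rows: prefixes of 'yqmn', columns: prefixes of 'yq'):
     ε  y  q
  ε  0  1  2
  y  1  0  1
  q  2  1  0
  m  3  2  1
  n  4  3  2
The bottom-right entry gives D[4][2] = 2, so no sequence of fewer than 2 edits works. Backtracking through the table gives one optimal edit sequence (2 edits):
  yqmn → yqn (del m @3)
  yqn → yq (del n @3)
Edit distance = 2.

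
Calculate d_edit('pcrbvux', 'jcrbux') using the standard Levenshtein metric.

Let D[i][j] be the edit distance between the first i characters of 'pcrbvux' and the first j characters of 'jcrbux', with D[i][0] = i, D[0][j] = j, and D[i][j] = D[i-1][j-1] if the characters match, else 1 + min(D[i-1][j], D[i][j-1], D[i-1][j-1]). Filling the table (rows: prefixes of 'pcrbvux', columns: prefixes of 'jcrbux'):
     ε  j  c  r  b  u  x
  ε  0  1  2  3  4  5  6
  p  1  1  2  3  4  5  6
  c  2  2  1  2  3  4  5
  r  3  3  2  1  2  3  4
  b  4  4  3  2  1  2  3
  v  5  5  4  3  2  2  3
  u  6  6  5  4  3  2  3
  x  7  7  6  5  4  3  2
The bottom-right entry gives D[7][6] = 2, so no sequence of fewer than 2 edits works. Backtracking through the table gives one optimal edit sequence (2 edits):
  pcrbvux → jcrbvux (sub p→j @1)
  jcrbvux → jcrbux (del v @5)
Edit distance = 2.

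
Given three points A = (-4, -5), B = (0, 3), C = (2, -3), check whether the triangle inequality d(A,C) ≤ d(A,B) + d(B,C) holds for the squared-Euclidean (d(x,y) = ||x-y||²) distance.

d(A,B) = 4² + 8² = 80, d(B,C) = 2² + 6² = 40, d(A,C) = 6² + 2² = 40.
d(A,C) = 40 ≤ 80 + 40 = 120. Triangle inequality is satisfied.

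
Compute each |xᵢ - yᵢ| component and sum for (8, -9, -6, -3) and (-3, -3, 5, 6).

Σ|x_i - y_i| = |8 - (-3)| + |-9 - (-3)| + |-6 - 5| + |-3 - 6| = 11 + 6 + 11 + 9 = 37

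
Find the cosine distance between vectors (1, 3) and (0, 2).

With u = (1, 3), v = (0, 2):
u·v = 1·0 + 3·2 = 0 + 6 = 6.
|u| = √(1² + 3²) = √10, |v| = √(0² + 2²) = √4, so |u||v| = √(10·4) = √40.
cos θ = (u·v)/(|u||v|) = 6/√40 ≈ 0.9487
Cosine distance = 1 - cos θ ≈ 1 - 0.9487 = 0.0513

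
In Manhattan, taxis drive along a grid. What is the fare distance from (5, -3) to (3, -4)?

Σ|x_i - y_i| = |5 - 3| + |-3 - (-4)| = 2 + 1 = 3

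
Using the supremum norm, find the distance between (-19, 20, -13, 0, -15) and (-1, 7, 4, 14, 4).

max(|x_i - y_i|) = max(|-19 - (-1)|, |20 - 7|, |-13 - 4|, |0 - 14|, |-15 - 4|) = max(18, 13, 17, 14, 19) = 19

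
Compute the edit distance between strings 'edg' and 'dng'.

Let D[i][j] be the edit distance between the first i characters of 'edg' and the first j characters of 'dng', with D[i][0] = i, D[0][j] = j, and D[i][j] = D[i-1][j-1] if the characters match, else 1 + min(D[i-1][j], D[i][j-1], D[i-1][j-1]). Filling the table (rows: prefixes of 'edg', columns: prefixes of 'dng'):
     ε  d  n  g
  ε  0  1  2  3
  e  1  1  2  3
  d  2  1  2  3
  g  3  2  2  2
The bottom-right entry gives D[3][3] = 2, so no sequence of fewer than 2 edits works. Backtracking through the table gives one optimal edit sequence (2 edits):
  edg → ddg (sub e→d @1)
  ddg → dng (sub d→n @2)
Edit distance = 2.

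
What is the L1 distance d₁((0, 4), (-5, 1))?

Σ|x_i - y_i| = |0 - (-5)| + |4 - 1| = 5 + 3 = 8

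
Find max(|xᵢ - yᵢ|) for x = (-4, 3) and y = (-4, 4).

max(|x_i - y_i|) = max(|-4 - (-4)|, |3 - 4|) = max(0, 1) = 1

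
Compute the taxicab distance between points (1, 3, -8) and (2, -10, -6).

Σ|x_i - y_i| = |1 - 2| + |3 - (-10)| + |-8 - (-6)| = 1 + 13 + 2 = 16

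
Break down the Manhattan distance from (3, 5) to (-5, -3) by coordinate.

Σ|x_i - y_i| = |3 - (-5)| + |5 - (-3)| = 8 + 8 = 16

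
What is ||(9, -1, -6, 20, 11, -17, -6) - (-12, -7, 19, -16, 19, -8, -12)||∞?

max(|x_i - y_i|) = max(|9 - (-12)|, |-1 - (-7)|, |-6 - 19|, |20 - (-16)|, |11 - 19|, |-17 - (-8)|, |-6 - (-12)|) = max(21, 6, 25, 36, 8, 9, 6) = 36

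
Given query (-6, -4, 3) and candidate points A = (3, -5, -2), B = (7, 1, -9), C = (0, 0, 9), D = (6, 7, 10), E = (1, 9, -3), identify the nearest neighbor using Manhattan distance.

Distances: d(A) = 15, d(B) = 30, d(C) = 16, d(D) = 30, d(E) = 26. Nearest: A = (3, -5, -2) with distance 15.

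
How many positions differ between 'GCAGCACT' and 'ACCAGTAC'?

Differing positions: 1, 3, 4, 5, 6, 7, 8. Hamming distance = 7.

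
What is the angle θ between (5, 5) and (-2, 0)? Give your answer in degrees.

With u = (5, 5), v = (-2, 0):
u·v = 5·(-2) + 5·0 = (-10) + 0 = -10.
|u| = √(5² + 5²) = √50, |v| = √((-2)² + 0²) = √4, so |u||v| = √(50·4) = √200.
cos θ = (u·v)/(|u||v|) = -10/√200 ≈ -0.707107
θ = arccos(-0.707107) ≈ 135°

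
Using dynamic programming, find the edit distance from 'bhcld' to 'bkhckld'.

Let D[i][j] be the edit distance between the first i characters of 'bhcld' and the first j characters of 'bkhckld', with D[i][0] = i, D[0][j] = j, and D[i][j] = D[i-1][j-1] if the characters match, else 1 + min(D[i-1][j], D[i][j-1], D[i-1][j-1]). Filling the table (rows: prefixes of 'bhcld', columns: prefixes of 'bkhckld'):
     ε  b  k  h  c  k  l  d
  ε  0  1  2  3  4  5  6  7
  b  1  0  1  2  3  4  5  6
  h  2  1  1  1  2  3  4  5
  c  3  2  2  2  1  2  3  4
  l  4  3  3  3  2  2  2  3
  d  5  4  4  4  3  3  3  2
The bottom-right entry gives D[5][7] = 2, so no sequence of fewer than 2 edits works. Backtracking through the table gives one optimal edit sequence (2 edits):
  bhcld → bkhcld (ins k @2)
  bkhcld → bkhckld (ins k @5)
Edit distance = 2.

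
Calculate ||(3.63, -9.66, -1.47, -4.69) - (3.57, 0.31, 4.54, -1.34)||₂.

√(Σ(x_i - y_i)²) = √((3.63 - 3.57)² + (-9.66 - 0.31)² + (-1.47 - 4.54)² + (-4.69 - (-1.34))²)
= √(0.06² + (-9.97)² + (-6.01)² + (-3.35)²) = √(0.0036 + 99.4009 + 36.1201 + 11.2225) = √146.7471 ≈ 12.1139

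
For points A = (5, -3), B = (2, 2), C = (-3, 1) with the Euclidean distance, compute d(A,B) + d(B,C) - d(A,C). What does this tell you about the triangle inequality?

d(A,B) = √(3² + 5²) = √34 ≈ 5.831, d(B,C) = √(5² + 1²) = √26 ≈ 5.099, d(A,C) = √(8² + 4²) = √80 ≈ 8.9443.
d(A,B) + d(B,C) - d(A,C) = 5.831 + 5.099 - 8.9443 = 10.93 - 8.9443 = 1.9857 (to 4 decimal places). This is ≥ 0, so the triangle inequality holds for these points.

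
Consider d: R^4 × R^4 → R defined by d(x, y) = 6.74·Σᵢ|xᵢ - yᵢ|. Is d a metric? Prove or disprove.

Yes. The L1 (Manhattan) norm induces a metric on R^4, and multiplying a metric by a positive constant 6.74 > 0 preserves all four axioms: non-negativity (6.74·||x-y|| ≥ 0), identity (6.74·||x-y|| = 0 ⟺ ||x-y|| = 0 ⟺ x = y), symmetry (||x-y|| = ||y-x||), and the triangle inequality (6.74·||x-z|| ≤ 6.74·||x-y|| + 6.74·||y-z||). So d is a metric.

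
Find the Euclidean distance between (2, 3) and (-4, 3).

√(Σ(x_i - y_i)²) = √((2 - (-4))² + (3 - 3)²)
= √(6² + 0²) = √(36 + 0) = √36 = 6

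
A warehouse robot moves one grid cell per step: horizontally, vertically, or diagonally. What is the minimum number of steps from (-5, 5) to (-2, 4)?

max(|x_i - y_i|) = max(|-5 - (-2)|, |5 - 4|) = max(3, 1) = 3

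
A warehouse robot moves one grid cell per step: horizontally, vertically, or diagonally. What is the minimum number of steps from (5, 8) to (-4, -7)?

max(|x_i - y_i|) = max(|5 - (-4)|, |8 - (-7)|) = max(9, 15) = 15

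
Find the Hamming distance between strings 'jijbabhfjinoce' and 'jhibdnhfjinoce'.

Differing positions: 2, 3, 5, 6. Hamming distance = 4.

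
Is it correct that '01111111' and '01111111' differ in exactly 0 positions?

Differing positions: none. Hamming distance = 0, so the claim is true.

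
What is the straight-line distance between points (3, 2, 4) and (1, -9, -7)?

√(Σ(x_i - y_i)²) = √((3 - 1)² + (2 - (-9))² + (4 - (-7))²)
= √(2² + 11² + 11²) = √(4 + 121 + 121) = √246 ≈ 15.6844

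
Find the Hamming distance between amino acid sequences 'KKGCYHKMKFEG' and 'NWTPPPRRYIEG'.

Differing positions: 1, 2, 3, 4, 5, 6, 7, 8, 9, 10. Hamming distance = 10.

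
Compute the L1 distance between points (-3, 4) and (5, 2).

Σ|x_i - y_i| = |-3 - 5| + |4 - 2| = 8 + 2 = 10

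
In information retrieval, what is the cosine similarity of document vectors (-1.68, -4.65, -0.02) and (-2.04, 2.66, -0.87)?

With u = (-1.68, -4.65, -0.02), v = (-2.04, 2.66, -0.87):
u·v = (-1.68)·(-2.04) + (-4.65)·2.66 + (-0.02)·(-0.87) = 3.4272 + (-12.369) + 0.0174 = -8.9244.
|u| = √((-1.68)² + (-4.65)² + (-0.02)²) = √(2.8224 + 21.6225 + 0.0004) = √24.4453, |v| = √((-2.04)² + 2.66² + (-0.87)²) = √(4.1616 + 7.0756 + 0.7569) = √11.9941.
cos θ = (u·v)/(|u||v|) = -8.9244/(√24.4453·√11.9941) ≈ -0.5212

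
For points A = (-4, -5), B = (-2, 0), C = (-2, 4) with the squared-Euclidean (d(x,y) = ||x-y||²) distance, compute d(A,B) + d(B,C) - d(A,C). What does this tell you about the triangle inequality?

d(A,B) = 2² + 5² = 29, d(B,C) = 0² + 4² = 16, d(A,C) = 2² + 9² = 85.
d(A,B) + d(B,C) - d(A,C) = 29 + 16 - 85 = 45 - 85 = -40. This is < 0, so the triangle inequality FAILS for these points (squared-Euclidean is not a metric).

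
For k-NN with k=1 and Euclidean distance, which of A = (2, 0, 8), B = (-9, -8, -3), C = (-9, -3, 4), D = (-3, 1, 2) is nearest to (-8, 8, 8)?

Distances: d(A) ≈ 12.8062, d(B) ≈ 19.4422, d(C) ≈ 11.7473, d(D) ≈ 10.4881. Nearest: D = (-3, 1, 2) with distance 10.4881.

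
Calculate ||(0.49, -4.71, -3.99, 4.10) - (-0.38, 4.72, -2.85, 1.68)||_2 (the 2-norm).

(Σ|x_i - y_i|^2)^(1/2) = (|0.49 - (-0.38)|^2 + |-4.71 - 4.72|^2 + |-3.99 - (-2.85)|^2 + |4.1 - 1.68|^2)^(1/2)
= (0.87^2 + 9.43^2 + 1.14^2 + 2.42^2)^(1/2) = (0.7569 + 88.9249 + 1.2996 + 5.8564)^(1/2) = (96.8378)^(1/2) ≈ 9.8406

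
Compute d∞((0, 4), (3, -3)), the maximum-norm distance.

max(|x_i - y_i|) = max(|0 - 3|, |4 - (-3)|) = max(3, 7) = 7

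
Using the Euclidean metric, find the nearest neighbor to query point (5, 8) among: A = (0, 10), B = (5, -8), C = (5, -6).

Distances: d(A) ≈ 5.3852, d(B) = 16, d(C) = 14. Nearest: A = (0, 10) with distance 5.3852.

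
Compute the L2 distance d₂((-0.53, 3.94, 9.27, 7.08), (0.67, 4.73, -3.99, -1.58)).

√(Σ(x_i - y_i)²) = √((-0.53 - 0.67)² + (3.94 - 4.73)² + (9.27 - (-3.99))² + (7.08 - (-1.58))²)
= √((-1.2)² + (-0.79)² + 13.26² + 8.66²) = √(1.44 + 0.6241 + 175.8276 + 74.9956) = √252.8873 ≈ 15.9024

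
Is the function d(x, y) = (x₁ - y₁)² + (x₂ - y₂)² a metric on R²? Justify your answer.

No. The squared Euclidean distance fails the triangle inequality. Counterexample: x = (0, 0), y = (3, 3), z = (6, 6). d(x,z) = 6² + 6² = 72, but d(x,y) + d(y,z) = (3² + 3²) + (3² + 3²) = 18 + 18 = 36. Since 72 > 36, the triangle inequality is violated. (Note: √d, the ordinary Euclidean distance, IS a metric.)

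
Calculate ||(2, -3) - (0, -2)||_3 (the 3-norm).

(Σ|x_i - y_i|^3)^(1/3) = (|2 - 0|^3 + |-3 - (-2)|^3)^(1/3)
= (2^3 + 1^3)^(1/3) = (8 + 1)^(1/3) = (9)^(1/3) ≈ 2.0801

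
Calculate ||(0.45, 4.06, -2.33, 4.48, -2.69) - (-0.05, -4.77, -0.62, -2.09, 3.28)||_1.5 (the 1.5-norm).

(Σ|x_i - y_i|^1.5)^(1/1.5) = (|0.45 - (-0.05)|^1.5 + |4.06 - (-4.77)|^1.5 + |-2.33 - (-0.62)|^1.5 + |4.48 - (-2.09)|^1.5 + |-2.69 - 3.28|^1.5)^(1/1.5)
= (0.5^1.5 + 8.83^1.5 + 1.71^1.5 + 6.57^1.5 + 5.97^1.5)^(1/1.5) ≈ (0.3536 + 26.2386 + 2.2361 + 16.8402 + 14.5868)^(1/1.5) = (60.2553)^(1/1.5) ≈ 15.3696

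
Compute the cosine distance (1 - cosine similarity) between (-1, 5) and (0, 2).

With u = (-1, 5), v = (0, 2):
u·v = (-1)·0 + 5·2 = 0 + 10 = 10.
|u| = √((-1)² + 5²) = √26, |v| = √(0² + 2²) = √4, so |u||v| = √(26·4) = √104.
cos θ = (u·v)/(|u||v|) = 10/√104 ≈ 0.9806
Cosine distance = 1 - cos θ ≈ 1 - 0.9806 = 0.0194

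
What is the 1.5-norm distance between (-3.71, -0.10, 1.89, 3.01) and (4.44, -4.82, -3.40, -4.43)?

(Σ|x_i - y_i|^1.5)^(1/1.5) = (|-3.71 - 4.44|^1.5 + |-0.1 - (-4.82)|^1.5 + |1.89 - (-3.4)|^1.5 + |3.01 - (-4.43)|^1.5)^(1/1.5)
= (8.15^1.5 + 4.72^1.5 + 5.29^1.5 + 7.44^1.5)^(1/1.5) ≈ (23.2668 + 10.2545 + 12.167 + 20.2936)^(1/1.5) = (65.9819)^(1/1.5) ≈ 16.3286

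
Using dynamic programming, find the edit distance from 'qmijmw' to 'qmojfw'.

Let D[i][j] be the edit distance between the first i characters of 'qmijmw' and the first j characters of 'qmojfw', with D[i][0] = i, D[0][j] = j, and D[i][j] = D[i-1][j-1] if the characters match, else 1 + min(D[i-1][j], D[i][j-1], D[i-1][j-1]). Filling the table (rows: prefixes of 'qmijmw', columns: prefixes of 'qmojfw'):
     ε  q  m  o  j  f  w
  ε  0  1  2  3  4  5  6
  q  1  0  1  2  3  4  5
  m  2  1  0  1  2  3  4
  i  3  2  1  1  2  3  4
  j  4  3  2  2  1  2  3
  m  5  4  3  3  2  2  3
  w  6  5  4  4  3  3  2
The bottom-right entry gives D[6][6] = 2, so no sequence of fewer than 2 edits works. Backtracking through the table gives one optimal edit sequence (2 edits):
  qmijmw → qmojmw (sub i→o @3)
  qmojmw → qmojfw (sub m→f @5)
Edit distance = 2.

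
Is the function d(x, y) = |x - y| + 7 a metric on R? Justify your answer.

No. d fails identity of indiscernibles (specifically d(x,x) = 0): d(-1, -1) = |-1 - (-1)| + 7 = 0 + 7 = 7 ≠ 0.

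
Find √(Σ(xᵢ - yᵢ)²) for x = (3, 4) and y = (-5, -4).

√(Σ(x_i - y_i)²) = √((3 - (-5))² + (4 - (-4))²)
= √(8² + 8²) = √(64 + 64) = √128 ≈ 11.3137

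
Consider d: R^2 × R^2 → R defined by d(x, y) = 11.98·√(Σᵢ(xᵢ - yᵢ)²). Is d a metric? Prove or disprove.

Yes. The L2 (Euclidean) norm induces a metric on R^2, and multiplying a metric by a positive constant 11.98 > 0 preserves all four axioms: non-negativity (11.98·||x-y|| ≥ 0), identity (11.98·||x-y|| = 0 ⟺ ||x-y|| = 0 ⟺ x = y), symmetry (||x-y|| = ||y-x||), and the triangle inequality (11.98·||x-z|| ≤ 11.98·||x-y|| + 11.98·||y-z||). So d is a metric.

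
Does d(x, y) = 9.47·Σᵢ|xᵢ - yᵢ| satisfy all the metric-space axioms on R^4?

Yes. The L1 (Manhattan) norm induces a metric on R^4, and multiplying a metric by a positive constant 9.47 > 0 preserves all four axioms: non-negativity (9.47·||x-y|| ≥ 0), identity (9.47·||x-y|| = 0 ⟺ ||x-y|| = 0 ⟺ x = y), symmetry (||x-y|| = ||y-x||), and the triangle inequality (9.47·||x-z|| ≤ 9.47·||x-y|| + 9.47·||y-z||). So d is a metric.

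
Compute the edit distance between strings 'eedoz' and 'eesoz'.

Let D[i][j] be the edit distance between the first i characters of 'eedoz' and the first j characters of 'eesoz', with D[i][0] = i, D[0][j] = j, and D[i][j] = D[i-1][j-1] if the characters match, else 1 + min(D[i-1][j], D[i][j-1], D[i-1][j-1]). Filling the table (rows: prefixes of 'eedoz', columns: prefixes of 'eesoz'):
     ε  e  e  s  o  z
  ε  0  1  2  3  4  5
  e  1  0  1  2  3  4
  e  2  1  0  1  2  3
  d  3  2  1  1  2  3
  o  4  3  2  2  1  2
  z  5  4  3  3  2  1
The bottom-right entry gives D[5][5] = 1, so no sequence of fewer than 1 edit works. Backtracking through the table gives one optimal edit sequence (1 edit):
  eedoz → eesoz (sub d→s @3)
Edit distance = 1.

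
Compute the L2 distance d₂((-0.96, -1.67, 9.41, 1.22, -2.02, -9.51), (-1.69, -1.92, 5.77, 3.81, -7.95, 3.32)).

√(Σ(x_i - y_i)²) = √((-0.96 - (-1.69))² + (-1.67 - (-1.92))² + (9.41 - 5.77)² + (1.22 - 3.81)² + (-2.02 - (-7.95))² + (-9.51 - 3.32)²)
= √(0.73² + 0.25² + 3.64² + (-2.59)² + 5.93² + (-12.83)²) = √(0.5329 + 0.0625 + 13.2496 + 6.7081 + 35.1649 + 164.6089) = √220.3269 ≈ 14.8434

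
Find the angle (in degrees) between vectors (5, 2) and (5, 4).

With u = (5, 2), v = (5, 4):
u·v = 5·5 + 2·4 = 25 + 8 = 33.
|u| = √(5² + 2²) = √29, |v| = √(5² + 4²) = √41, so |u||v| = √(29·41) = √1189.
cos θ = (u·v)/(|u||v|) = 33/√1189 ≈ 0.957024
θ = arccos(0.957024) ≈ 16.86°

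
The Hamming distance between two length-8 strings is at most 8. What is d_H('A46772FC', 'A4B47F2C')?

Differing positions: 3, 4, 6, 7. Hamming distance = 4. The maximum possible Hamming distance for length-8 strings is 8, so d_H/8 = 4/8 = 0.5.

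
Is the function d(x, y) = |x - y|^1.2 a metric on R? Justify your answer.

No. d(x,y) = |x-y|^1.2 fails the triangle inequality since p = 1.2 > 1. Counterexample: x = -4, y = 2, z = 6. d(x,z) = |-4 - 6|^1.2 = 10^1.2 ≈ 15.8489, but d(x,y) + d(y,z) = 6^1.2 + 4^1.2 ≈ 8.5858 + 5.278 = 13.8638. Since 15.8489 > 13.8638, the triangle inequality is violated.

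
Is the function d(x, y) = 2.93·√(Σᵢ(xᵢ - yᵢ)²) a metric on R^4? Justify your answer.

Yes. The L2 (Euclidean) norm induces a metric on R^4, and multiplying a metric by a positive constant 2.93 > 0 preserves all four axioms: non-negativity (2.93·||x-y|| ≥ 0), identity (2.93·||x-y|| = 0 ⟺ ||x-y|| = 0 ⟺ x = y), symmetry (||x-y|| = ||y-x||), and the triangle inequality (2.93·||x-z|| ≤ 2.93·||x-y|| + 2.93·||y-z||). So d is a metric.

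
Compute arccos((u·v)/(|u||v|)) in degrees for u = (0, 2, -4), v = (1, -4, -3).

With u = (0, 2, -4), v = (1, -4, -3):
u·v = 0·1 + 2·(-4) + (-4)·(-3) = 0 + (-8) + 12 = 4.
|u| = √(0² + 2² + (-4)²) = √20, |v| = √(1² + (-4)² + (-3)²) = √26, so |u||v| = √(20·26) = √520.
cos θ = (u·v)/(|u||v|) = 4/√520 ≈ 0.175412
θ = arccos(0.175412) ≈ 79.9°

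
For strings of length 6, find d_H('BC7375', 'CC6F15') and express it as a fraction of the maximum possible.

Differing positions: 1, 3, 4, 5. Hamming distance = 4. The maximum possible Hamming distance for length-6 strings is 6, so d_H/6 = 4/6 ≈ 0.6667.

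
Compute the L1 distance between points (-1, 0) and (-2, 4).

Σ|x_i - y_i| = |-1 - (-2)| + |0 - 4| = 1 + 4 = 5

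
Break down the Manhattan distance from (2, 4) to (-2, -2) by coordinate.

Σ|x_i - y_i| = |2 - (-2)| + |4 - (-2)| = 4 + 6 = 10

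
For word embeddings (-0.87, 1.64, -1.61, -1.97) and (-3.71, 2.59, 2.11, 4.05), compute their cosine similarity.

With u = (-0.87, 1.64, -1.61, -1.97), v = (-3.71, 2.59, 2.11, 4.05):
u·v = (-0.87)·(-3.71) + 1.64·2.59 + (-1.61)·2.11 + (-1.97)·4.05 = 3.2277 + 4.2476 + (-3.3971) + (-7.9785) = -3.9003.
|u| = √((-0.87)² + 1.64² + (-1.61)² + (-1.97)²) = √(0.7569 + 2.6896 + 2.5921 + 3.8809) = √9.9195, |v| = √((-3.71)² + 2.59² + 2.11² + 4.05²) = √(13.7641 + 6.7081 + 4.4521 + 16.4025) = √41.3268.
cos θ = (u·v)/(|u||v|) = -3.9003/(√9.9195·√41.3268) ≈ -0.1926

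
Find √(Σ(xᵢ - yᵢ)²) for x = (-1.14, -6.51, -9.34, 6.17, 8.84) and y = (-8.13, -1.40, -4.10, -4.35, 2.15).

√(Σ(x_i - y_i)²) = √((-1.14 - (-8.13))² + (-6.51 - (-1.4))² + (-9.34 - (-4.1))² + (6.17 - (-4.35))² + (8.84 - 2.15)²)
= √(6.99² + (-5.11)² + (-5.24)² + 10.52² + 6.69²) = √(48.8601 + 26.1121 + 27.4576 + 110.6704 + 44.7561) = √257.8563 ≈ 16.0579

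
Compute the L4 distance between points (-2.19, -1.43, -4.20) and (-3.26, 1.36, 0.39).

(Σ|x_i - y_i|^4)^(1/4) = (|-2.19 - (-3.26)|^4 + |-1.43 - 1.36|^4 + |-4.2 - 0.39|^4)^(1/4)
= (1.07^4 + 2.79^4 + 4.59^4)^(1/4) ≈ (1.3108 + 60.5922 + 443.8648)^(1/4) = (505.7678)^(1/4) ≈ 4.7423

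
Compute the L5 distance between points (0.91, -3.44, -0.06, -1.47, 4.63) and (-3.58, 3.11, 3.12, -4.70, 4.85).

(Σ|x_i - y_i|^5)^(1/5) = (|0.91 - (-3.58)|^5 + |-3.44 - 3.11|^5 + |-0.06 - 3.12|^5 + |-1.47 - (-4.7)|^5 + |4.63 - 4.85|^5)^(1/5)
= (4.49^5 + 6.55^5 + 3.18^5 + 3.23^5 + 0.22^5)^(1/5) ≈ (1824.869 + 12056.0905 + 325.1888 + 351.5706 + 0.0005)^(1/5) = (14557.7194)^(1/5) ≈ 6.8017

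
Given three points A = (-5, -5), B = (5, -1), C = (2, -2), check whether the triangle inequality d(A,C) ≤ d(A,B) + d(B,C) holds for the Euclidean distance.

d(A,B) = √(10² + 4²) = √116 ≈ 10.7703, d(B,C) = √(3² + 1²) = √10 ≈ 3.1623, d(A,C) = √(7² + 3²) = √58 ≈ 7.6158.
d(A,C) ≈ 7.6158 ≤ 10.7703 + 3.1623 = 13.9326. Triangle inequality is satisfied.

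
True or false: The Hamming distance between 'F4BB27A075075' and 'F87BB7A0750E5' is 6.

Differing positions: 2, 3, 5, 12. Hamming distance = 4, so the claim that d_H = 6 is false.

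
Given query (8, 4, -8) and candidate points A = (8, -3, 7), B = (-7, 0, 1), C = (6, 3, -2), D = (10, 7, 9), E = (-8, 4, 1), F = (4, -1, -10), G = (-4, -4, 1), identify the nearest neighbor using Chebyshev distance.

Distances: d(A) = 15, d(B) = 15, d(C) = 6, d(D) = 17, d(E) = 16, d(F) = 5, d(G) = 12. Nearest: F = (4, -1, -10) with distance 5.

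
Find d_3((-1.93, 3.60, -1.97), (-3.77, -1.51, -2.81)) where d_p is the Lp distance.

(Σ|x_i - y_i|^3)^(1/3) = (|-1.93 - (-3.77)|^3 + |3.6 - (-1.51)|^3 + |-1.97 - (-2.81)|^3)^(1/3)
= (1.84^3 + 5.11^3 + 0.84^3)^(1/3) ≈ (6.2295 + 133.4328 + 0.5927)^(1/3) = (140.255)^(1/3) ≈ 5.1956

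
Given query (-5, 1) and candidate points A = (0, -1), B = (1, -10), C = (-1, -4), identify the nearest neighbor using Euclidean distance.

Distances: d(A) ≈ 5.3852, d(B) ≈ 12.53, d(C) ≈ 6.4031. Nearest: A = (0, -1) with distance 5.3852.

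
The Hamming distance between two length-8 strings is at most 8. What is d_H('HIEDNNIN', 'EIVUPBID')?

Differing positions: 1, 3, 4, 5, 6, 8. Hamming distance = 6. The maximum possible Hamming distance for length-8 strings is 8, so d_H/8 = 6/8 = 0.75.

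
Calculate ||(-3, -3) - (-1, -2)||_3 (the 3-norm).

(Σ|x_i - y_i|^3)^(1/3) = (|-3 - (-1)|^3 + |-3 - (-2)|^3)^(1/3)
= (2^3 + 1^3)^(1/3) = (8 + 1)^(1/3) = (9)^(1/3) ≈ 2.0801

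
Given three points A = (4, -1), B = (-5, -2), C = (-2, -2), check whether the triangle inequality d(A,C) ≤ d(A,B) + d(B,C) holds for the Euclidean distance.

d(A,B) = √(9² + 1²) = √82 ≈ 9.0554, d(B,C) = √(3² + 0²) = √9 = 3, d(A,C) = √(6² + 1²) = √37 ≈ 6.0828.
d(A,C) ≈ 6.0828 ≤ 9.0554 + 3 = 12.0554. Triangle inequality is satisfied.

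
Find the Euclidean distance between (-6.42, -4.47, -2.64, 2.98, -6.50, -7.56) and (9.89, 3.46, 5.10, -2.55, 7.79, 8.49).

√(Σ(x_i - y_i)²) = √((-6.42 - 9.89)² + (-4.47 - 3.46)² + (-2.64 - 5.1)² + (2.98 - (-2.55))² + (-6.5 - 7.79)² + (-7.56 - 8.49)²)
= √((-16.31)² + (-7.93)² + (-7.74)² + 5.53² + (-14.29)² + (-16.05)²) = √(266.0161 + 62.8849 + 59.9076 + 30.5809 + 204.2041 + 257.6025) = √881.1961 ≈ 29.6849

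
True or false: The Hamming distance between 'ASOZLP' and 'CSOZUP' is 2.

Differing positions: 1, 5. Hamming distance = 2, so the claim is true.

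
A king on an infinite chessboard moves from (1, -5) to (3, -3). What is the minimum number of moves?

max(|x_i - y_i|) = max(|1 - 3|, |-5 - (-3)|) = max(2, 2) = 2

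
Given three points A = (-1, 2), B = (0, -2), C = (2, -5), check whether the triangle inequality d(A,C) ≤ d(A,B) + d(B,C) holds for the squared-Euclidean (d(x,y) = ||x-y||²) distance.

d(A,B) = 1² + 4² = 17, d(B,C) = 2² + 3² = 13, d(A,C) = 3² + 7² = 58.
d(A,C) = 58 > 17 + 13 = 30. Triangle inequality is VIOLATED. (Squared-Euclidean is not a metric — this is a counterexample.)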